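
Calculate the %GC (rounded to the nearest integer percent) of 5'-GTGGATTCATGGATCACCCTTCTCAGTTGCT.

Scanning the sequence gives C=8, T=11, A=5, G=7.
G+C = 7 + 8 = 15 out of 31 bases
%GC = 15/31 × 100 = 48.39% ≈ 48%

48%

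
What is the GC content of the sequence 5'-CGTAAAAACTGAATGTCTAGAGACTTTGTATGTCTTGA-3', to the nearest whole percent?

G=8, A=12, T=13, C=5
G+C = 8 + 5 = 13 out of 38 bases
%GC = 13/38 × 100 = 34.21% ≈ 34%

34%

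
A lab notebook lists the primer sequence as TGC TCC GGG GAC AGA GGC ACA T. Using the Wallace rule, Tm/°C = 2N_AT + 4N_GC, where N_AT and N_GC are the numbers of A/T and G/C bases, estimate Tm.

Scanning the sequence gives T=3, A=5, G=8, C=6.
So N_AT = 8 and N_GC = 14.
Tm = 2(8) + 4(14) = 16 + 56 = 72°C

72°C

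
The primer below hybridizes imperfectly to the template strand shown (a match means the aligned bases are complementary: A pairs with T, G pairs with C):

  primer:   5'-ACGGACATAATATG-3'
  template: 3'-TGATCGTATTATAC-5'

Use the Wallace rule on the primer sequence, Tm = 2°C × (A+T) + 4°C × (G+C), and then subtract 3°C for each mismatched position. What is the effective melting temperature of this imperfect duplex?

Primer base counts: A=6, T=3, G=3, C=2 → A+T=9, G+C=5
Perfect-match Tm = 2(9) + 4(5) = 18 + 20 = 38°C
Mismatches (positions where the bases are not complementary): 3 (at positions 3, 4, 5)
Effective Tm = 38 − 3×3 = 38 − 9 = 29°C

29°C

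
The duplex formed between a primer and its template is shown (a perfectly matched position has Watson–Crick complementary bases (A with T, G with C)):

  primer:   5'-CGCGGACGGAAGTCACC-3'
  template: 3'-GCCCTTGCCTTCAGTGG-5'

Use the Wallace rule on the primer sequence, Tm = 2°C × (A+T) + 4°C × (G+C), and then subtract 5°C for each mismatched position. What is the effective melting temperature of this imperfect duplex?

Primer base counts: A=4, T=1, G=6, C=6 → A+T=5, G+C=12
Perfect-match Tm = 2(5) + 4(12) = 10 + 48 = 58°C
Mismatches (positions where the bases are not complementary): 2 (at positions 3, 5)
Effective Tm = 58 − 2×5 = 58 − 10 = 48°C

48°C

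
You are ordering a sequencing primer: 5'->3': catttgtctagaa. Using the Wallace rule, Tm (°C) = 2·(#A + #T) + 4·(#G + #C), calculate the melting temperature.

34°C

Counting bases: A=4, G=2, T=5, C=2
A+T = 9, G+C = 4
Tm = 4·4 + 2·9 = 16 + 18 = 34°C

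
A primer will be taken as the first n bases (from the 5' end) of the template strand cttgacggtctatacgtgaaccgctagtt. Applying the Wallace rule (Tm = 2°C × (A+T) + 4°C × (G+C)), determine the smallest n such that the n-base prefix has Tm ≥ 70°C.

First 22 bases: CTTGACGGTCTATACGTGAACC → Tm = 66°C (< 70°C)
First 23 bases: CTTGACGGTCTATACGTGAACCG → Tm = 70°C (≥ 70°C)
Since every base adds ≥2°C, Tm only increases with n, so the threshold is first crossed at n = 23.

n = 23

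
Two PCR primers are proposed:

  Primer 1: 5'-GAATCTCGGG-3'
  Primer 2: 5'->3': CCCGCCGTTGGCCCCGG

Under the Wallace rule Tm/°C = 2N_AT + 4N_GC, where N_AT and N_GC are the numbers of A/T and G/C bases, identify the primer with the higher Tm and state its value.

Primer 1: A+T=4, G+C=6 → Tm = 2(4)+4(6) = 32°C
Primer 2: A+T=2, G+C=15 → Tm = 2(2)+4(15) = 64°C
32°C vs 64°C → primer 2 is higher.

Primer 2, 64°C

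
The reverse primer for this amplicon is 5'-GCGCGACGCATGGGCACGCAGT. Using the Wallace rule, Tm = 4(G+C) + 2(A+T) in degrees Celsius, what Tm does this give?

76°C

G=9, C=7, T=2, A=4
So N_AT = 6 and N_GC = 16.
Tm = 2×6 + 4×16 = 76°C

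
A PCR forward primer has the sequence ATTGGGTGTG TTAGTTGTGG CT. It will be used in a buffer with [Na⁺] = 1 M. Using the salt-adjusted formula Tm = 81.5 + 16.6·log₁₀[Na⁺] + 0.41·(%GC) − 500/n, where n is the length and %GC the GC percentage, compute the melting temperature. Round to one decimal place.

77.4°C

Length n = 22. Counting bases: G=9, T=10, C=1, A=2
G+C = 10, so %GC = 10/22 × 100 = 45.455%
Salt term: 16.6 × (0) = 0
GC term: 0.41 × 45.455 = 18.637; length term: −500/22 = −22.727
Tm = 81.5 + (0) + 18.637 − 22.727 = 77.41 → 77.4°C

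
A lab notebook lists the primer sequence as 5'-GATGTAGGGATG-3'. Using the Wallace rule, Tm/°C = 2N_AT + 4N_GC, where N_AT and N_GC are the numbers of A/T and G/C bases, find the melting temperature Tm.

G=6, A=3, T=3, C=0
So N_AT = 6 and N_GC = 6.
Tm = 4·6 + 2·6 = 24 + 12 = 36°C

36°C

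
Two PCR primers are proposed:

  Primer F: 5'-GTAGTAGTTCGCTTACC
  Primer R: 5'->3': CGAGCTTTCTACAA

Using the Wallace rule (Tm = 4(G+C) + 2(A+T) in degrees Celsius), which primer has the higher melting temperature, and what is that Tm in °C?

Primer F, 50°C

Primer F: A+T=9, G+C=8 → Tm = 2(9)+4(8) = 50°C
Primer R: A+T=8, G+C=6 → Tm = 2(8)+4(6) = 40°C
50°C vs 40°C → primer F is higher.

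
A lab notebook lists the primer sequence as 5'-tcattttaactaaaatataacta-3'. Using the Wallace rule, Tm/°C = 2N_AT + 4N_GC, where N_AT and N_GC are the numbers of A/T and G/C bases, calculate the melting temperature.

52°C

Scanning the sequence gives A=11, C=3, T=9, G=0.
So N_AT = 20 and N_GC = 3.
Tm = 2(20) + 4(3) = 40 + 12 = 52°C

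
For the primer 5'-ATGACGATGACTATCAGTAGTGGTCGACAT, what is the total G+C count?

13

Counting bases: A=9, T=8, G=8, C=5
G+C = 8 + 5 = 13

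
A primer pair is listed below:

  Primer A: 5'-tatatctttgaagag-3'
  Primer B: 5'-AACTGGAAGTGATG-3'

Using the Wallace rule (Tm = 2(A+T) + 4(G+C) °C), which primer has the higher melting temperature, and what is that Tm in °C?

Primer A: A+T=11, G+C=4 → Tm = 2(11)+4(4) = 38°C
Primer B: A+T=8, G+C=6 → Tm = 2(8)+4(6) = 40°C
38°C vs 40°C → primer B is higher.

Primer B, 40°C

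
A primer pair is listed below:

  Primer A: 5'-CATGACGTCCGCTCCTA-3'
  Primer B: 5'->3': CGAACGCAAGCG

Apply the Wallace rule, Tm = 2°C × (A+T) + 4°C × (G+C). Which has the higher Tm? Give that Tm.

Primer A, 54°C

Primer A: A+T=7, G+C=10 → Tm = 2(7)+4(10) = 54°C
Primer B: A+T=4, G+C=8 → Tm = 2(4)+4(8) = 40°C
54°C vs 40°C → primer A is higher.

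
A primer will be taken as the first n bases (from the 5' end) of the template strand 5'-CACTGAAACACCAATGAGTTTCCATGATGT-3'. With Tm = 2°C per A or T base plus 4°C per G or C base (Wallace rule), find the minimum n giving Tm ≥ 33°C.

First 11 bases: CACTGAAACAC → Tm = 32°C (< 33°C)
First 12 bases: CACTGAAACACC → Tm = 36°C (≥ 33°C)
Since every base adds ≥2°C, Tm only increases with n, so the threshold is first crossed at n = 12.

n = 12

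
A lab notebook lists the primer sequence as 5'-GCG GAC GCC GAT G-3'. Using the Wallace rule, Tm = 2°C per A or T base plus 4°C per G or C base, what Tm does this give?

46°C

A=2, C=4, G=6, T=1
AT pairs contribute 3, GC pairs contribute 10.
Tm = 2(3) + 4(10) = 6 + 40 = 46°C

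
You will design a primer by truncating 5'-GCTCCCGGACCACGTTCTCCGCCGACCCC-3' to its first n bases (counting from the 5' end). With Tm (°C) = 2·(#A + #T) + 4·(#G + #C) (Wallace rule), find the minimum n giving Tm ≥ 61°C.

First 18 bases: GCTCCCGGACCACGTTCT → Tm = 60°C (< 61°C)
First 19 bases: GCTCCCGGACCACGTTCTC → Tm = 64°C (≥ 61°C)
Since every base adds ≥2°C, Tm only increases with n, so the threshold is first crossed at n = 19.

n = 19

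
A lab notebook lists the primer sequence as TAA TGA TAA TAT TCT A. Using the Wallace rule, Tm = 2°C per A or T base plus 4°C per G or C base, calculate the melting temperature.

Counting bases: C=1, T=7, G=1, A=7
AT pairs contribute 14, GC pairs contribute 2.
Tm = 4·2 + 2·14 = 8 + 28 = 36°C

36°C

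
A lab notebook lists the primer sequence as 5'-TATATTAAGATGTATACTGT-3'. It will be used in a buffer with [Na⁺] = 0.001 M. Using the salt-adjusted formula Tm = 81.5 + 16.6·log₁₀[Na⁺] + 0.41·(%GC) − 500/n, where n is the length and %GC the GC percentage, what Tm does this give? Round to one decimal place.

Length n = 20. Counting bases: G=3, A=7, T=9, C=1
G+C = 4, so %GC = 4/20 × 100 = 20%
Salt term: 16.6 × (-3) = -49.8
GC term: 0.41 × 20 = 8.2; length term: −500/20 = −25
Tm = 81.5 + (-49.8) + 8.2 − 25 = 14.9 → 14.9°C

14.9°C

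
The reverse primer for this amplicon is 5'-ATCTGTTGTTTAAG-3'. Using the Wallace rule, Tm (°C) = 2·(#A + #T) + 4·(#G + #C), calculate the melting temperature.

36°C

Base counts: G=3, T=7, C=1, A=3
A+T = 10, G+C = 4
Tm = 4·4 + 2·10 = 16 + 20 = 36°C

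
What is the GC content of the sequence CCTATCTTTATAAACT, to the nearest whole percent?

25%

T=7, C=4, A=5, G=0
G+C = 0 + 4 = 4 out of 16 bases
%GC = 4/16 × 100 = 25% ≈ 25%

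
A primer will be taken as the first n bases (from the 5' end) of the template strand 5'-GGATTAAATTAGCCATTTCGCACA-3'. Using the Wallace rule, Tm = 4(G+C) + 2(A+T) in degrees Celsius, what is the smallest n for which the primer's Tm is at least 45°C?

First 17 bases: GGATTAAATTAGCCATT → Tm = 44°C (< 45°C)
First 18 bases: GGATTAAATTAGCCATTT → Tm = 46°C (≥ 45°C)
Since every base adds ≥2°C, Tm only increases with n, so the threshold is first crossed at n = 18.

n = 18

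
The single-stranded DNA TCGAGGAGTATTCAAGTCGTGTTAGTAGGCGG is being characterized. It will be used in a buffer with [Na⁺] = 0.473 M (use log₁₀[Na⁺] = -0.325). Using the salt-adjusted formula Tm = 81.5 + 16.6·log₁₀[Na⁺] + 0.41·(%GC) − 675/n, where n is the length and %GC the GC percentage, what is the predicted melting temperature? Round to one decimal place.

Length n = 32. G=12, A=7, C=4, T=9
G+C = 16, so %GC = 16/32 × 100 = 50%
Salt term: 16.6 × (-0.325) = -5.395
GC term: 0.41 × 50 = 20.5; length term: −675/32 = −21.094
Tm = 81.5 + (-5.395) + 20.5 − 21.094 = 75.511 → 75.5°C

75.5°C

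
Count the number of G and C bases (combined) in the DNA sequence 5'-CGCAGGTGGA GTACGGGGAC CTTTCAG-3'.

17

Base counts: A=5, G=11, T=5, C=6
Total G or C: 11 + 6 = 17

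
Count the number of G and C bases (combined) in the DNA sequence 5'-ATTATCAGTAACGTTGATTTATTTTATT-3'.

Base counts: C=2, T=15, G=3, A=8
Total G or C: 3 + 2 = 5

5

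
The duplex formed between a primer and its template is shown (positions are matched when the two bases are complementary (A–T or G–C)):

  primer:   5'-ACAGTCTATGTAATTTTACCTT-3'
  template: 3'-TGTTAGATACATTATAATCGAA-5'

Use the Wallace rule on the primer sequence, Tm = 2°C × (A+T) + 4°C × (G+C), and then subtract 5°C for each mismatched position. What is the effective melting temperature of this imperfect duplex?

41°C

Primer base counts: A=6, T=10, G=2, C=4 → A+T=16, G+C=6
Perfect-match Tm = 2(16) + 4(6) = 32 + 24 = 56°C
Mismatches (positions where the bases are not complementary): 3 (at positions 4, 15, 19)
Effective Tm = 56 − 3×5 = 56 − 15 = 41°C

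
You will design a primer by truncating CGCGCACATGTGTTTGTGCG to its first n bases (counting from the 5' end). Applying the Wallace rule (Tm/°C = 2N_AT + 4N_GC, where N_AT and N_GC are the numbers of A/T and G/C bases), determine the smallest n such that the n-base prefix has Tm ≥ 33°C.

First 9 bases: CGCGCACAT → Tm = 30°C (< 33°C)
First 10 bases: CGCGCACATG → Tm = 34°C (≥ 33°C)
Each additional base adds 2°C (A/T) or 4°C (G/C), so Tm is non-decreasing in n; n = 10 is the first length to reach 33°C.

n = 10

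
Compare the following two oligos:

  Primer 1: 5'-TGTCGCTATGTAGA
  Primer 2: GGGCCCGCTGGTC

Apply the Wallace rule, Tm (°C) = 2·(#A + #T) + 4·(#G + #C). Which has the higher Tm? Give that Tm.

Primer 2, 48°C

Primer 1: A+T=8, G+C=6 → Tm = 2(8)+4(6) = 40°C
Primer 2: A+T=2, G+C=11 → Tm = 2(2)+4(11) = 48°C
40°C vs 48°C → primer 2 is higher.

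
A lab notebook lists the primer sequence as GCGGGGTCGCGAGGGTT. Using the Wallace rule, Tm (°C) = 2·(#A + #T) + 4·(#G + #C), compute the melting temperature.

Scanning the sequence gives T=3, G=10, C=3, A=1.
So N_AT = 4 and N_GC = 13.
Tm = 4·13 + 2·4 = 52 + 8 = 60°C

60°C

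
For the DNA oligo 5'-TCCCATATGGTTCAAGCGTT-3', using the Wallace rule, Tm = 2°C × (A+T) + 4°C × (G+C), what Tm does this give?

58°C

Base counts: G=4, C=5, A=4, T=7
A+T = 11, G+C = 9
Tm = 4·9 + 2·11 = 36 + 22 = 58°C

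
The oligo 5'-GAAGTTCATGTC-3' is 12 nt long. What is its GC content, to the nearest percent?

42%

G=3, A=3, C=2, T=4
G+C = 3 + 2 = 5 out of 12 bases
%GC = 5/12 × 100 = 41.67% ≈ 42%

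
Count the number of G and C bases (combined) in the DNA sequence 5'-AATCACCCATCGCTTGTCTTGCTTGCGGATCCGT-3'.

Counting bases: G=7, C=11, T=11, A=5
G+C = 7 + 11 = 18

18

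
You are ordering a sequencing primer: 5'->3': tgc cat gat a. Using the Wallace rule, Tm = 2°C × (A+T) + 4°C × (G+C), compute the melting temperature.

28°C

Base counts: T=3, G=2, C=2, A=3
So N_AT = 6 and N_GC = 4.
Tm = 4·4 + 2·6 = 16 + 12 = 28°C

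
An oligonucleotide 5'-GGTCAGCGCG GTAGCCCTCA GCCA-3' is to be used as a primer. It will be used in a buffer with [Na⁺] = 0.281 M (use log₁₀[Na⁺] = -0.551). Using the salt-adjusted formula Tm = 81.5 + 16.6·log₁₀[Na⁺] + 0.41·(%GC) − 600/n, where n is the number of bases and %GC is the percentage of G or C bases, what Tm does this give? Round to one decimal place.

Length n = 24. Base counts: T=3, A=4, G=8, C=9
G+C = 17, so %GC = 17/24 × 100 = 70.833%
Salt term: 16.6 × (-0.551) = -9.147
GC term: 0.41 × 70.833 = 29.042; length term: −600/24 = −25
Tm = 81.5 + (-9.147) + 29.042 − 25 = 76.395 → 76.4°C

76.4°C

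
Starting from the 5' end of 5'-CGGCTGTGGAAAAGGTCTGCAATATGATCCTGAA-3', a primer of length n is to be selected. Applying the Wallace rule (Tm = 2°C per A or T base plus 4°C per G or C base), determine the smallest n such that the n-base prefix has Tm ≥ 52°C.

n = 17

First 16 bases: CGGCTGTGGAAAAGGT → Tm = 50°C (< 52°C)
First 17 bases: CGGCTGTGGAAAAGGTC → Tm = 54°C (≥ 52°C)
Since every base adds ≥2°C, Tm only increases with n, so the threshold is first crossed at n = 17.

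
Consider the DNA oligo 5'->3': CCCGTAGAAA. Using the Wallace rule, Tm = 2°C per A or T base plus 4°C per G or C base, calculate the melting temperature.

30°C

C=3, G=2, T=1, A=4
AT pairs contribute 5, GC pairs contribute 5.
Tm = 2(5) + 4(5) = 10 + 20 = 30°C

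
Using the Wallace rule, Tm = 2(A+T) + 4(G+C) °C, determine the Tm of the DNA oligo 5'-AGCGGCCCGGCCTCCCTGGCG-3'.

Scanning the sequence gives T=2, A=1, G=8, C=10.
So N_AT = 3 and N_GC = 18.
Tm = 4·18 + 2·3 = 72 + 6 = 78°C

78°C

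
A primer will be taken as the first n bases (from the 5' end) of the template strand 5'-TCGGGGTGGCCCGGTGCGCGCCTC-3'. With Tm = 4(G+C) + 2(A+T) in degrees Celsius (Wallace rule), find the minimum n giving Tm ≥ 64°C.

First 17 bases: TCGGGGTGGCCCGGTGC → Tm = 62°C (< 64°C)
First 18 bases: TCGGGGTGGCCCGGTGCG → Tm = 66°C (≥ 64°C)
Since every base adds ≥2°C, Tm only increases with n, so the threshold is first crossed at n = 18.

n = 18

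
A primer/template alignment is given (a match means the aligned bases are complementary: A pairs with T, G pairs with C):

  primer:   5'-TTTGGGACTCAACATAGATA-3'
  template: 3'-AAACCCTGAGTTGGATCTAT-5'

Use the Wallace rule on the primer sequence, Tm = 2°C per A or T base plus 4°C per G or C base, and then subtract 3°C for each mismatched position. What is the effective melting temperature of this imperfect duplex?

51°C

Primer base counts: A=7, T=6, G=4, C=3 → A+T=13, G+C=7
Perfect-match Tm = 2(13) + 4(7) = 26 + 28 = 54°C
Mismatches (positions where the bases are not complementary): 1 (at position 14)
Effective Tm = 54 − 1×3 = 54 − 3 = 51°C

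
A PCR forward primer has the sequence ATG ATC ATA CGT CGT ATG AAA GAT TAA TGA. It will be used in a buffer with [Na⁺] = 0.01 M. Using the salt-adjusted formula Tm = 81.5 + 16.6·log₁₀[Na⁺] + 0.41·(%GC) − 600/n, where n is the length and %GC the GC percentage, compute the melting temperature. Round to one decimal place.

40.6°C

Length n = 30. Scanning the sequence gives A=12, G=6, C=3, T=9.
G+C = 9, so %GC = 9/30 × 100 = 30%
Salt term: 16.6 × (-2) = -33.2
GC term: 0.41 × 30 = 12.3; length term: −600/30 = −20
Tm = 81.5 + (-33.2) + 12.3 − 20 = 40.6 → 40.6°C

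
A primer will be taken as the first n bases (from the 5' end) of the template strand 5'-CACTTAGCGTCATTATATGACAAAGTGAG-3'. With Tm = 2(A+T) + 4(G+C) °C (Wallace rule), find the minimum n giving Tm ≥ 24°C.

First 7 bases: CACTTAG → Tm = 20°C (< 24°C)
First 8 bases: CACTTAGC → Tm = 24°C (≥ 24°C)
Since every base adds ≥2°C, Tm only increases with n, so the threshold is first crossed at n = 8.

n = 8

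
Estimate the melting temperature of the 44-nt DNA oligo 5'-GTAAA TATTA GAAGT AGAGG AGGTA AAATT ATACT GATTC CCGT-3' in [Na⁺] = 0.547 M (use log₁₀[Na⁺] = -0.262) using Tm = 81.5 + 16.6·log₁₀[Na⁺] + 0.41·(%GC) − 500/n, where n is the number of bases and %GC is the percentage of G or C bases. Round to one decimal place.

Length n = 44. Base counts: C=4, T=13, G=10, A=17
G+C = 14, so %GC = 14/44 × 100 = 31.818%
Salt term: 16.6 × (-0.262) = -4.349
GC term: 0.41 × 31.818 = 13.045; length term: −500/44 = −11.364
Tm = 81.5 + (-4.349) + 13.045 − 11.364 = 78.832 → 78.8°C

78.8°C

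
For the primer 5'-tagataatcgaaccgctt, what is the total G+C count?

Counting bases: A=6, G=3, C=4, T=5
G+C = 3 + 4 = 7

7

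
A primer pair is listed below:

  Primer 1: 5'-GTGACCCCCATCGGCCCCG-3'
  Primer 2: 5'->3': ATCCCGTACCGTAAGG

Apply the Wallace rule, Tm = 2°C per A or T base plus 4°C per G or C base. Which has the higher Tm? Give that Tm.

Primer 1, 68°C

Primer 1: A+T=4, G+C=15 → Tm = 2(4)+4(15) = 68°C
Primer 2: A+T=7, G+C=9 → Tm = 2(7)+4(9) = 50°C
68°C vs 50°C → primer 1 is higher.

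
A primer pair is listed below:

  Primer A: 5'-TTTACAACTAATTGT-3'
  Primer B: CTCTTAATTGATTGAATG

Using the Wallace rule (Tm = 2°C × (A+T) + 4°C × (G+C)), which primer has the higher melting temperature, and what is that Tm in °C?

Primer B, 46°C

Primer A: A+T=12, G+C=3 → Tm = 2(12)+4(3) = 36°C
Primer B: A+T=13, G+C=5 → Tm = 2(13)+4(5) = 46°C
36°C vs 46°C → primer B is higher.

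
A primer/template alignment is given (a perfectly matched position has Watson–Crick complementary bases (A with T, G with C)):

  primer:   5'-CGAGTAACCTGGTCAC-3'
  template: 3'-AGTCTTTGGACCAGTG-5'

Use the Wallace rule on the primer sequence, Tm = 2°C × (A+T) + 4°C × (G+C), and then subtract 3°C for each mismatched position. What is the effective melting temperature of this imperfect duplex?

Primer base counts: A=4, T=3, G=4, C=5 → A+T=7, G+C=9
Perfect-match Tm = 2(7) + 4(9) = 14 + 36 = 50°C
Mismatches (positions where the bases are not complementary): 3 (at positions 1, 2, 5)
Effective Tm = 50 − 3×3 = 50 − 9 = 41°C

41°C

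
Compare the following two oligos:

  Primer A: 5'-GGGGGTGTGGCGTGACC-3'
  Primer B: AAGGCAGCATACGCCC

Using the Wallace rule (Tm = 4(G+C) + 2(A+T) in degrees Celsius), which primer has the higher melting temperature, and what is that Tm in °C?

Primer A, 60°C

Primer A: A+T=4, G+C=13 → Tm = 2(4)+4(13) = 60°C
Primer B: A+T=6, G+C=10 → Tm = 2(6)+4(10) = 52°C
60°C vs 52°C → primer A is higher.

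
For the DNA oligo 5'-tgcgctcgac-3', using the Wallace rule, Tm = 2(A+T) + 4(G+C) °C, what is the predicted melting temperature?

34°C

C=4, G=3, T=2, A=1
So N_AT = 3 and N_GC = 7.
Tm = 2(3) + 4(7) = 6 + 28 = 34°C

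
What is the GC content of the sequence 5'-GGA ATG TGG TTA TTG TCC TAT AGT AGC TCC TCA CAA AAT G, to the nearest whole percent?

T=13, A=11, G=9, C=7
G+C = 9 + 7 = 16 out of 40 bases
%GC = 16/40 × 100 = 40% ≈ 40%

40%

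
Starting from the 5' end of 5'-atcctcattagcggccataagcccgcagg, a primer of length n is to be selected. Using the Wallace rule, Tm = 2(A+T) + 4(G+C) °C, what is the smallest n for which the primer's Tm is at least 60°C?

n = 21

First 20 bases: ATCCTCATTAGCGGCCATAA → Tm = 58°C (< 60°C)
First 21 bases: ATCCTCATTAGCGGCCATAAG → Tm = 62°C (≥ 60°C)
Since every base adds ≥2°C, Tm only increases with n, so the threshold is first crossed at n = 21.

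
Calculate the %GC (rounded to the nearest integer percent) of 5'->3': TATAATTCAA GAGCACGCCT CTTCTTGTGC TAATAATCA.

Base counts: C=9, A=12, G=5, T=13
G+C = 5 + 9 = 14 out of 39 bases
%GC = 14/39 × 100 = 35.9% ≈ 36%

36%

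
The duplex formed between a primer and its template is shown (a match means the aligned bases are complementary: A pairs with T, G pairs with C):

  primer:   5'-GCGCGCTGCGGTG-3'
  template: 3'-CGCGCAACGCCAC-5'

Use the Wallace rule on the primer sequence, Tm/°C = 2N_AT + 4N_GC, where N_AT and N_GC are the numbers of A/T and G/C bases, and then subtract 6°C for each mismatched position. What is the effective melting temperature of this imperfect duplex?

Primer base counts: A=0, T=2, G=7, C=4 → A+T=2, G+C=11
Perfect-match Tm = 2(2) + 4(11) = 4 + 44 = 48°C
Mismatches (positions where the bases are not complementary): 1 (at position 6)
Effective Tm = 48 − 1×6 = 48 − 6 = 42°C

42°C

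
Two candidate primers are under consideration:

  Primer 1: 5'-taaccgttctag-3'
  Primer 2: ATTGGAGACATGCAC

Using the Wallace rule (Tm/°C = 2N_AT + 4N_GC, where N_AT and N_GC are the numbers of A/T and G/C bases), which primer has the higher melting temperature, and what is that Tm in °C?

Primer 1: A+T=7, G+C=5 → Tm = 2(7)+4(5) = 34°C
Primer 2: A+T=8, G+C=7 → Tm = 2(8)+4(7) = 44°C
34°C vs 44°C → primer 2 is higher.

Primer 2, 44°C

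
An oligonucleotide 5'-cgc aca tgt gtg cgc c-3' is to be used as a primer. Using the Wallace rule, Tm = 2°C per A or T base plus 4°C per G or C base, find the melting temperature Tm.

54°C

A=2, C=6, G=5, T=3
AT pairs contribute 5, GC pairs contribute 11.
Tm = 2(5) + 4(11) = 10 + 44 = 54°C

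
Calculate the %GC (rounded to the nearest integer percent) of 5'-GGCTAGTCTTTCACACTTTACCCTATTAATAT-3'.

Counting bases: G=3, A=8, C=8, T=13
G+C = 3 + 8 = 11 out of 32 bases
%GC = 11/32 × 100 = 34.38% ≈ 34%

34%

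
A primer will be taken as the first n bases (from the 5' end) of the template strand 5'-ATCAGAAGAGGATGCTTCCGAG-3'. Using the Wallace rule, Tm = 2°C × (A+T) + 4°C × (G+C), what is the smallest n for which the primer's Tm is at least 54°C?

First 18 bases: ATCAGAAGAGGATGCTTC → Tm = 52°C (< 54°C)
First 19 bases: ATCAGAAGAGGATGCTTCC → Tm = 56°C (≥ 54°C)
Each additional base adds 2°C (A/T) or 4°C (G/C), so Tm is non-decreasing in n; n = 19 is the first length to reach 54°C.

n = 19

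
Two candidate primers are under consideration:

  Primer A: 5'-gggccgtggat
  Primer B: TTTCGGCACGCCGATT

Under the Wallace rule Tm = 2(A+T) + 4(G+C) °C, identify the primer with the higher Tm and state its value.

Primer B, 50°C

Primer A: A+T=3, G+C=8 → Tm = 2(3)+4(8) = 38°C
Primer B: A+T=7, G+C=9 → Tm = 2(7)+4(9) = 50°C
38°C vs 50°C → primer B is higher.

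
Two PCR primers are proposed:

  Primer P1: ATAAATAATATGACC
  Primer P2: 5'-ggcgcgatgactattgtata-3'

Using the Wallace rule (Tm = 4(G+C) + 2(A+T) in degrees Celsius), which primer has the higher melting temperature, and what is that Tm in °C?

Primer P2, 58°C

Primer P1: A+T=12, G+C=3 → Tm = 2(12)+4(3) = 36°C
Primer P2: A+T=11, G+C=9 → Tm = 2(11)+4(9) = 58°C
36°C vs 58°C → primer P2 is higher.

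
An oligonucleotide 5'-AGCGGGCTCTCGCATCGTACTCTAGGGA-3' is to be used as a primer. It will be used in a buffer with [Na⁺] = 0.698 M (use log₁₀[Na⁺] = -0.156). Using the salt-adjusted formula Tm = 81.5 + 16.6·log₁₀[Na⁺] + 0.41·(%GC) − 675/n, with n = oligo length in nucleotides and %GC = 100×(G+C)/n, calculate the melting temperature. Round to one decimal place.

79.7°C

Length n = 28. Base counts: C=8, T=6, G=9, A=5
G+C = 17, so %GC = 17/28 × 100 = 60.714%
Salt term: 16.6 × (-0.156) = -2.59
GC term: 0.41 × 60.714 = 24.893; length term: −675/28 = −24.107
Tm = 81.5 + (-2.59) + 24.893 − 24.107 = 79.696 → 79.7°C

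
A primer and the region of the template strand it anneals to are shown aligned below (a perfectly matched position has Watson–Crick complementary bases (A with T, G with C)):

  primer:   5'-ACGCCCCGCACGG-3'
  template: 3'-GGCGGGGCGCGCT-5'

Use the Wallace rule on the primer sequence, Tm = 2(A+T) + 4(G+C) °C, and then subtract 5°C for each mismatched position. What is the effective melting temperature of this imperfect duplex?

33°C

Primer base counts: A=2, T=0, G=4, C=7 → A+T=2, G+C=11
Perfect-match Tm = 2(2) + 4(11) = 4 + 44 = 48°C
Mismatches (positions where the bases are not complementary): 3 (at positions 1, 10, 13)
Effective Tm = 48 − 3×5 = 48 − 15 = 33°C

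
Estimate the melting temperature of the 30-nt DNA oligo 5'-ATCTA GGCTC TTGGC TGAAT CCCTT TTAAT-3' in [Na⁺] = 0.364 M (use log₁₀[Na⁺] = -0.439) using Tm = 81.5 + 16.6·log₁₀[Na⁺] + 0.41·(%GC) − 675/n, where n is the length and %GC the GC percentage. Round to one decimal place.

Length n = 30. Base counts: G=5, A=6, C=7, T=12
G+C = 12, so %GC = 12/30 × 100 = 40%
Salt term: 16.6 × (-0.439) = -7.287
GC term: 0.41 × 40 = 16.4; length term: −675/30 = −22.5
Tm = 81.5 + (-7.287) + 16.4 − 22.5 = 68.113 → 68.1°C

68.1°C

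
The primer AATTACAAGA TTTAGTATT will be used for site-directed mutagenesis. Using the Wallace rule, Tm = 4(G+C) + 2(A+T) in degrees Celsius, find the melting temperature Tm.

44°C

Scanning the sequence gives T=8, C=1, A=8, G=2.
So N_AT = 16 and N_GC = 3.
Tm = 2×16 + 4×3 = 44°C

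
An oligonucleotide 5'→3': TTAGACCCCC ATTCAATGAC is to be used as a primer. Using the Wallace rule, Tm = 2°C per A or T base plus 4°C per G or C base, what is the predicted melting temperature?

Scanning the sequence gives A=6, T=5, G=2, C=7.
So N_AT = 11 and N_GC = 9.
Tm = 4·9 + 2·11 = 36 + 22 = 58°C

58°C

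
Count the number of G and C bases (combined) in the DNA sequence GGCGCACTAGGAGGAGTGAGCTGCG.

17

Scanning the sequence gives C=5, G=12, T=3, A=5.
Total G or C: 12 + 5 = 17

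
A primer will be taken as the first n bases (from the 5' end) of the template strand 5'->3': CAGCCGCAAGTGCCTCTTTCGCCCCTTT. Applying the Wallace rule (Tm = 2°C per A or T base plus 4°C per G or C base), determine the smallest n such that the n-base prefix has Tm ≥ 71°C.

First 21 bases: CAGCCGCAAGTGCCTCTTTCG → Tm = 68°C (< 71°C)
First 22 bases: CAGCCGCAAGTGCCTCTTTCGC → Tm = 72°C (≥ 71°C)
Since every base adds ≥2°C, Tm only increases with n, so the threshold is first crossed at n = 22.

n = 22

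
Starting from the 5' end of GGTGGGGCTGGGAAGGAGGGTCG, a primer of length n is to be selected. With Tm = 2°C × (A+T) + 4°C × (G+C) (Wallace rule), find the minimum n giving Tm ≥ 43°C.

n = 12

First 11 bases: GGTGGGGCTGG → Tm = 40°C (< 43°C)
First 12 bases: GGTGGGGCTGGG → Tm = 44°C (≥ 43°C)
Each additional base adds 2°C (A/T) or 4°C (G/C), so Tm is non-decreasing in n; n = 12 is the first length to reach 43°C.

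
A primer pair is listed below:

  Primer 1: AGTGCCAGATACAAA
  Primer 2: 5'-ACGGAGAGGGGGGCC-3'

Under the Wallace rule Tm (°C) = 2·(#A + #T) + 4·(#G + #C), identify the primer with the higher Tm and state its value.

Primer 2, 54°C

Primer 1: A+T=9, G+C=6 → Tm = 2(9)+4(6) = 42°C
Primer 2: A+T=3, G+C=12 → Tm = 2(3)+4(12) = 54°C
42°C vs 54°C → primer 2 is higher.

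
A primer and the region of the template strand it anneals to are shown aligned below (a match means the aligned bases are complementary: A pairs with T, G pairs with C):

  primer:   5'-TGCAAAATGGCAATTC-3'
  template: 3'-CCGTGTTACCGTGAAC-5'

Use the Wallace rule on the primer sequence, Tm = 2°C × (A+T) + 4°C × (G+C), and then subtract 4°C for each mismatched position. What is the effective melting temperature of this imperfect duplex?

28°C

Primer base counts: A=6, T=4, G=3, C=3 → A+T=10, G+C=6
Perfect-match Tm = 2(10) + 4(6) = 20 + 24 = 44°C
Mismatches (positions where the bases are not complementary): 4 (at positions 1, 5, 13, 16)
Effective Tm = 44 − 4×4 = 44 − 16 = 28°C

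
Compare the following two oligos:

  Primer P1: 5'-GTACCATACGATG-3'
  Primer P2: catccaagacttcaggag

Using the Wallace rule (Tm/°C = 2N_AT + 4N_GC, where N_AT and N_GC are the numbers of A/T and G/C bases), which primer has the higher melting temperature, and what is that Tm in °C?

Primer P1: A+T=7, G+C=6 → Tm = 2(7)+4(6) = 38°C
Primer P2: A+T=9, G+C=9 → Tm = 2(9)+4(9) = 54°C
38°C vs 54°C → primer P2 is higher.

Primer P2, 54°C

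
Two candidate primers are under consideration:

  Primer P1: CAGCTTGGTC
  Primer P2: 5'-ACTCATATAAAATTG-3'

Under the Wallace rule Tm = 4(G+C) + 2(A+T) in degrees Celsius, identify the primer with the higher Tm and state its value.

Primer P1: A+T=4, G+C=6 → Tm = 2(4)+4(6) = 32°C
Primer P2: A+T=12, G+C=3 → Tm = 2(12)+4(3) = 36°C
32°C vs 36°C → primer P2 is higher.

Primer P2, 36°C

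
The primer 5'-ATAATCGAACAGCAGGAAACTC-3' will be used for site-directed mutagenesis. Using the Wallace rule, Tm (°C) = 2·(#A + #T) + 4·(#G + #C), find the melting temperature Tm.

Base counts: G=4, T=3, C=5, A=10
So N_AT = 13 and N_GC = 9.
Tm = 2(13) + 4(9) = 26 + 36 = 62°C

62°C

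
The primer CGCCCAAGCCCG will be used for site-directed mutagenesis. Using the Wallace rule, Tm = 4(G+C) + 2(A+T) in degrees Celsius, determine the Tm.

44°C

Counting bases: T=0, G=3, C=7, A=2
A+T = 2, G+C = 10
Tm = 4·10 + 2·2 = 40 + 4 = 44°C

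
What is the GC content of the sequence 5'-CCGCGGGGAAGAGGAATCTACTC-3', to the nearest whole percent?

61%

Counting bases: G=8, C=6, T=3, A=6
G+C = 8 + 6 = 14 out of 23 bases
%GC = 14/23 × 100 = 60.87% ≈ 61%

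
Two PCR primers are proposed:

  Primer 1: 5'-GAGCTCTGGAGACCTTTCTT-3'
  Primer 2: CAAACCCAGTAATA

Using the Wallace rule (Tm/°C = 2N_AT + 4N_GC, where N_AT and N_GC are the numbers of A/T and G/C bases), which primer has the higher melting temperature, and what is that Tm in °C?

Primer 1, 60°C

Primer 1: A+T=10, G+C=10 → Tm = 2(10)+4(10) = 60°C
Primer 2: A+T=9, G+C=5 → Tm = 2(9)+4(5) = 38°C
60°C vs 38°C → primer 1 is higher.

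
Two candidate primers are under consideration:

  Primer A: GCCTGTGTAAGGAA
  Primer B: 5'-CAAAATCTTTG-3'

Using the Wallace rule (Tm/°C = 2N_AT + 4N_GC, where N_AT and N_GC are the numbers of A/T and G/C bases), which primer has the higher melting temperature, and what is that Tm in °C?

Primer A, 42°C

Primer A: A+T=7, G+C=7 → Tm = 2(7)+4(7) = 42°C
Primer B: A+T=8, G+C=3 → Tm = 2(8)+4(3) = 28°C
42°C vs 28°C → primer A is higher.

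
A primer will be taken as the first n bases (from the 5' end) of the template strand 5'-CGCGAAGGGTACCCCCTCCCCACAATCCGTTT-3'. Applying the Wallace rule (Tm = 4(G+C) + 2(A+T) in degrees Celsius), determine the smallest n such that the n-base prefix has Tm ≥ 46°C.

First 13 bases: CGCGAAGGGTACC → Tm = 44°C (< 46°C)
First 14 bases: CGCGAAGGGTACCC → Tm = 48°C (≥ 46°C)
Each additional base adds 2°C (A/T) or 4°C (G/C), so Tm is non-decreasing in n; n = 14 is the first length to reach 46°C.

n = 14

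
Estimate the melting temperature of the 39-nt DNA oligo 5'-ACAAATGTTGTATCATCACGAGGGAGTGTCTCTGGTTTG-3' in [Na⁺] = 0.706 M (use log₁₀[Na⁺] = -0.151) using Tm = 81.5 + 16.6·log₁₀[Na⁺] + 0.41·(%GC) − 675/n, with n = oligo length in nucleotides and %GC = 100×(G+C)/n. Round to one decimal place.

Length n = 39. Scanning the sequence gives T=13, A=9, G=11, C=6.
G+C = 17, so %GC = 17/39 × 100 = 43.59%
Salt term: 16.6 × (-0.151) = -2.507
GC term: 0.41 × 43.59 = 17.872; length term: −675/39 = −17.308
Tm = 81.5 + (-2.507) + 17.872 − 17.308 = 79.557 → 79.6°C

79.6°C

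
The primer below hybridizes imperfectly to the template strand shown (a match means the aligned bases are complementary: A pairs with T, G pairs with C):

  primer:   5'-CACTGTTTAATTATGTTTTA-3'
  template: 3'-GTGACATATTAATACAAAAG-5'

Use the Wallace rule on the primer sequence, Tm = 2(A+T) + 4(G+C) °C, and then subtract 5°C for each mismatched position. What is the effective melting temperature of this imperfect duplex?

38°C

Primer base counts: A=5, T=11, G=2, C=2 → A+T=16, G+C=4
Perfect-match Tm = 2(16) + 4(4) = 32 + 16 = 48°C
Mismatches (positions where the bases are not complementary): 2 (at positions 7, 20)
Effective Tm = 48 − 2×5 = 48 − 10 = 38°C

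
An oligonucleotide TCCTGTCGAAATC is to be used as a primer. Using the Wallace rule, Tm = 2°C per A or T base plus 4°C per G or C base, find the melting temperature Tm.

38°C

Counting bases: A=3, C=4, T=4, G=2
A+T = 7, G+C = 6
Tm = 4·6 + 2·7 = 24 + 14 = 38°C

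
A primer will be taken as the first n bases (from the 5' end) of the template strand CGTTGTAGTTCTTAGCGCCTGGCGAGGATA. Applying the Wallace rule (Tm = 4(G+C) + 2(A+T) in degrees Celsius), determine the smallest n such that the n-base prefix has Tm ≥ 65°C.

n = 22

First 21 bases: CGTTGTAGTTCTTAGCGCCTG → Tm = 64°C (< 65°C)
First 22 bases: CGTTGTAGTTCTTAGCGCCTGG → Tm = 68°C (≥ 65°C)
Since every base adds ≥2°C, Tm only increases with n, so the threshold is first crossed at n = 22.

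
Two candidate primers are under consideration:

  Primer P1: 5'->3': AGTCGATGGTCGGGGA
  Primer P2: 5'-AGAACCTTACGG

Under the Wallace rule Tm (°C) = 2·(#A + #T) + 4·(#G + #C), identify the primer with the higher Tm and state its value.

Primer P1, 52°C

Primer P1: A+T=6, G+C=10 → Tm = 2(6)+4(10) = 52°C
Primer P2: A+T=6, G+C=6 → Tm = 2(6)+4(6) = 36°C
52°C vs 36°C → primer P1 is higher.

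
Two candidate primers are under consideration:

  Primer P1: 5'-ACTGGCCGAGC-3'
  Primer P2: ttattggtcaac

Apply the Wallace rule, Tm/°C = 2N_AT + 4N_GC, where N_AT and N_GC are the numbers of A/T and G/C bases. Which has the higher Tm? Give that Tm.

Primer P1: A+T=3, G+C=8 → Tm = 2(3)+4(8) = 38°C
Primer P2: A+T=8, G+C=4 → Tm = 2(8)+4(4) = 32°C
38°C vs 32°C → primer P1 is higher.

Primer P1, 38°C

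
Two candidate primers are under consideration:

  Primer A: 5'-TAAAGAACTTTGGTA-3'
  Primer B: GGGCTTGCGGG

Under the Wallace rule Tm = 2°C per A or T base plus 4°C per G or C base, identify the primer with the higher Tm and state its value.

Primer B, 40°C

Primer A: A+T=11, G+C=4 → Tm = 2(11)+4(4) = 38°C
Primer B: A+T=2, G+C=9 → Tm = 2(2)+4(9) = 40°C
38°C vs 40°C → primer B is higher.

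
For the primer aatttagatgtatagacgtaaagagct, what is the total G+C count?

8

G=6, C=2, T=8, A=11
Total G or C: 6 + 2 = 8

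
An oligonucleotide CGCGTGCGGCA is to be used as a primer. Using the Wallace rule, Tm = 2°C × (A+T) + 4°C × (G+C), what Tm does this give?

40°C

Counting bases: C=4, T=1, G=5, A=1
A+T = 2, G+C = 9
Tm = 2(2) + 4(9) = 4 + 36 = 40°C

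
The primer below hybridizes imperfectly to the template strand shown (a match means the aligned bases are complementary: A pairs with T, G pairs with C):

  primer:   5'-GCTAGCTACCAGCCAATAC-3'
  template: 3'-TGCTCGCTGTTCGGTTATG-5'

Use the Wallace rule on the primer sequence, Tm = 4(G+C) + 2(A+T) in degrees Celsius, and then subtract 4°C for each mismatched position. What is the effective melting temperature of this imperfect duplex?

Primer base counts: A=6, T=3, G=3, C=7 → A+T=9, G+C=10
Perfect-match Tm = 2(9) + 4(10) = 18 + 40 = 58°C
Mismatches (positions where the bases are not complementary): 4 (at positions 1, 3, 7, 10)
Effective Tm = 58 − 4×4 = 58 − 16 = 42°C

42°C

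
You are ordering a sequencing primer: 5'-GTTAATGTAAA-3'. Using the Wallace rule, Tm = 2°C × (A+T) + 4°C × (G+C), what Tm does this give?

26°C

T=4, G=2, A=5, C=0
So N_AT = 9 and N_GC = 2.
Tm = 2(9) + 4(2) = 18 + 8 = 26°C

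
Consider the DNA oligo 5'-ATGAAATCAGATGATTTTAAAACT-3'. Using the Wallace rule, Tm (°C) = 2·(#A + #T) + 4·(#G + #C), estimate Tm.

58°C

Base counts: C=2, G=3, A=11, T=8
So N_AT = 19 and N_GC = 5.
Tm = 2(19) + 4(5) = 38 + 20 = 58°C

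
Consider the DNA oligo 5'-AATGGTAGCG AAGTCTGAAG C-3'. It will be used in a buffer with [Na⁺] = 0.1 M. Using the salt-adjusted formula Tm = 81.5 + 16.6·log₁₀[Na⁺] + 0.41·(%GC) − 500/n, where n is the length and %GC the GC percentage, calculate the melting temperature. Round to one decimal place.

60.6°C

Length n = 21. Base counts: G=7, A=7, T=4, C=3
G+C = 10, so %GC = 10/21 × 100 = 47.619%
Salt term: 16.6 × (-1) = -16.6
GC term: 0.41 × 47.619 = 19.524; length term: −500/21 = −23.81
Tm = 81.5 + (-16.6) + 19.524 − 23.81 = 60.614 → 60.6°C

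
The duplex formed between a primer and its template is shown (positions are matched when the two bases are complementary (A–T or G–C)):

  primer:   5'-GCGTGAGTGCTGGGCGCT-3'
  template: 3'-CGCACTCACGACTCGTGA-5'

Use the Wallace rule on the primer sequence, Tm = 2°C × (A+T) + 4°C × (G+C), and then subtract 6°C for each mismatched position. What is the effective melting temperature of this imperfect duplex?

Primer base counts: A=1, T=4, G=9, C=4 → A+T=5, G+C=13
Perfect-match Tm = 2(5) + 4(13) = 10 + 52 = 62°C
Mismatches (positions where the bases are not complementary): 2 (at positions 13, 16)
Effective Tm = 62 − 2×6 = 62 − 12 = 50°C

50°C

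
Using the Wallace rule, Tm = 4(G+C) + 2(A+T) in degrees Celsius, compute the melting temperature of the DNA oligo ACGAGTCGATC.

34°C

Scanning the sequence gives T=2, G=3, C=3, A=3.
AT pairs contribute 5, GC pairs contribute 6.
Tm = 4·6 + 2·5 = 24 + 10 = 34°C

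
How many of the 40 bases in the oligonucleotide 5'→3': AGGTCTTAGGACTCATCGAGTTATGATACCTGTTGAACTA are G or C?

Base counts: A=11, G=9, C=7, T=13
G+C = 9 + 7 = 16

16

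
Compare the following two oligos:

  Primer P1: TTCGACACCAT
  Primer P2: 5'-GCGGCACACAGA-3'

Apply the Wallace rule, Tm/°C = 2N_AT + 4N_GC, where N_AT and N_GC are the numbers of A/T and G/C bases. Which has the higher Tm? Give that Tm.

Primer P1: A+T=6, G+C=5 → Tm = 2(6)+4(5) = 32°C
Primer P2: A+T=4, G+C=8 → Tm = 2(4)+4(8) = 40°C
32°C vs 40°C → primer P2 is higher.

Primer P2, 40°C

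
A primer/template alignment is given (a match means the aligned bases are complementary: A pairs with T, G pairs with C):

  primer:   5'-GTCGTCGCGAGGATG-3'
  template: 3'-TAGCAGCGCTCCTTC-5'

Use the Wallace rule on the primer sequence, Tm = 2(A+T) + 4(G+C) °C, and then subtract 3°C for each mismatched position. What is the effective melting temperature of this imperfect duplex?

44°C

Primer base counts: A=2, T=3, G=7, C=3 → A+T=5, G+C=10
Perfect-match Tm = 2(5) + 4(10) = 10 + 40 = 50°C
Mismatches (positions where the bases are not complementary): 2 (at positions 1, 14)
Effective Tm = 50 − 2×3 = 50 − 6 = 44°C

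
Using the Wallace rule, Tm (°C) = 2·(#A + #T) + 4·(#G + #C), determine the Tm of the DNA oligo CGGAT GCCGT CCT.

T=3, A=1, G=4, C=5
A+T = 4, G+C = 9
Tm = 2×4 + 4×9 = 44°C

44°C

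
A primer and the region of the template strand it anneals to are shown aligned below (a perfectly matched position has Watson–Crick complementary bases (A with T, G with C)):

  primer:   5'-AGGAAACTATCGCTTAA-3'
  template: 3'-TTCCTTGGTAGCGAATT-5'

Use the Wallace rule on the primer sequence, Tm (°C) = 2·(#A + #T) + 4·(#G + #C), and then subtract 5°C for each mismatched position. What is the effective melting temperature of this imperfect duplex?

Primer base counts: A=7, T=4, G=3, C=3 → A+T=11, G+C=6
Perfect-match Tm = 2(11) + 4(6) = 22 + 24 = 46°C
Mismatches (positions where the bases are not complementary): 3 (at positions 2, 4, 8)
Effective Tm = 46 − 3×5 = 46 − 15 = 31°C

31°C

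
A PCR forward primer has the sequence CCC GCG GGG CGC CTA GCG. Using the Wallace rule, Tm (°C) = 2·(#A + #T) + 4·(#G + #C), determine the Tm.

Scanning the sequence gives G=8, T=1, A=1, C=8.
AT pairs contribute 2, GC pairs contribute 16.
Tm = 2(2) + 4(16) = 4 + 64 = 68°C

68°C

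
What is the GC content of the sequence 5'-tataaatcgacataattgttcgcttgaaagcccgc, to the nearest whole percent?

Scanning the sequence gives T=10, A=11, C=8, G=6.
G+C = 6 + 8 = 14 out of 35 bases
%GC = 14/35 × 100 = 40% ≈ 40%

40%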